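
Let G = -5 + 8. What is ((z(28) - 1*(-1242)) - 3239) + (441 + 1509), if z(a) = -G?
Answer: -50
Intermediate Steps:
G = 3
z(a) = -3 (z(a) = -1*3 = -3)
((z(28) - 1*(-1242)) - 3239) + (441 + 1509) = ((-3 - 1*(-1242)) - 3239) + (441 + 1509) = ((-3 + 1242) - 3239) + 1950 = (1239 - 3239) + 1950 = -2000 + 1950 = -50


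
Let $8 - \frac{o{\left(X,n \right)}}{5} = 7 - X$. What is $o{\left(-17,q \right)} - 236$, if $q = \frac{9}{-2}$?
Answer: $-316$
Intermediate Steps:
$q = - \frac{9}{2}$ ($q = 9 \left(- \frac{1}{2}\right) = - \frac{9}{2} \approx -4.5$)
$o{\left(X,n \right)} = 5 + 5 X$ ($o{\left(X,n \right)} = 40 - 5 \left(7 - X\right) = 40 + \left(-35 + 5 X\right) = 5 + 5 X$)
$o{\left(-17,q \right)} - 236 = \left(5 + 5 \left(-17\right)\right) - 236 = \left(5 - 85\right) - 236 = -80 - 236 = -316$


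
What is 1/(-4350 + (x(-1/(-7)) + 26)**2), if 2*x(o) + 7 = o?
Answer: -49/188186 ≈ -0.00026038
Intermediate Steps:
x(o) = -7/2 + o/2
1/(-4350 + (x(-1/(-7)) + 26)**2) = 1/(-4350 + ((-7/2 + (-1/(-7))/2) + 26)**2) = 1/(-4350 + ((-7/2 + (-1*(-1/7))/2) + 26)**2) = 1/(-4350 + ((-7/2 + (1/2)*(1/7)) + 26)**2) = 1/(-4350 + ((-7/2 + 1/14) + 26)**2) = 1/(-4350 + (-24/7 + 26)**2) = 1/(-4350 + (158/7)**2) = 1/(-4350 + 24964/49) = 1/(-188186/49) = -49/188186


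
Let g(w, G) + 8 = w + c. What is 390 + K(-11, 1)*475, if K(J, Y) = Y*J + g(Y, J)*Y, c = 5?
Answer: -5785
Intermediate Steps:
g(w, G) = -3 + w (g(w, G) = -8 + (w + 5) = -8 + (5 + w) = -3 + w)
K(J, Y) = J*Y + Y*(-3 + Y) (K(J, Y) = Y*J + (-3 + Y)*Y = J*Y + Y*(-3 + Y))
390 + K(-11, 1)*475 = 390 + (1*(-3 - 11 + 1))*475 = 390 + (1*(-13))*475 = 390 - 13*475 = 390 - 6175 = -5785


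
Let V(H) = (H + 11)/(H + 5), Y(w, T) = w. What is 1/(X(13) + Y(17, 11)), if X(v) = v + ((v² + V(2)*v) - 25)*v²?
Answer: 7/199123 ≈ 3.5154e-5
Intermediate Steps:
V(H) = (11 + H)/(5 + H)
X(v) = v + v²*(-25 + v² + 13*v/7) (X(v) = v + ((v² + ((11 + 2)/(5 + 2))*v) - 25)*v² = v + ((v² + (13/7)*v) - 25)*v² = v + ((v² + ((⅐)*13)*v) - 25)*v² = v + ((v² + 13*v/7) - 25)*v² = v + (-25 + v² + 13*v/7)*v² = v + v²*(-25 + v² + 13*v/7))
1/(X(13) + Y(17, 11)) = 1/(13*(1 + 13³ - 25*13 + (13/7)*13²) + 17) = 1/(13*(1 + 2197 - 325 + (13/7)*169) + 17) = 1/(13*(1 + 2197 - 325 + 2197/7) + 17) = 1/(13*(15308/7) + 17) = 1/(199004/7 + 17) = 1/(199123/7) = 7/199123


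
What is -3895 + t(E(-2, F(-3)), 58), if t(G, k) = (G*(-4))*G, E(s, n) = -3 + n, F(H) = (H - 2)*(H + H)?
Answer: -6811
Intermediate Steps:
F(H) = 2*H*(-2 + H) (F(H) = (-2 + H)*(2*H) = 2*H*(-2 + H))
t(G, k) = -4*G**2 (t(G, k) = (-4*G)*G = -4*G**2)
-3895 + t(E(-2, F(-3)), 58) = -3895 - 4*(-3 + 2*(-3)*(-2 - 3))**2 = -3895 - 4*(-3 + 2*(-3)*(-5))**2 = -3895 - 4*(-3 + 30)**2 = -3895 - 4*27**2 = -3895 - 4*729 = -3895 - 2916 = -6811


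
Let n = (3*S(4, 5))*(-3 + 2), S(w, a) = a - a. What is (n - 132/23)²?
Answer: 17424/529 ≈ 32.938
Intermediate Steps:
S(w, a) = 0
n = 0 (n = (3*0)*(-3 + 2) = 0*(-1) = 0)
(n - 132/23)² = (0 - 132/23)² = (-132/23)² = 17424/529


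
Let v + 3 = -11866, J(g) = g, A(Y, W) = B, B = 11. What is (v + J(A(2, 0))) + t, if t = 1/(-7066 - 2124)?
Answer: -108975021/9190 ≈ -11858.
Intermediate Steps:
A(Y, W) = 11
t = -1/9190 (t = 1/(-9190) = -1/9190 ≈ -0.00010881)
v = -11869 (v = -3 - 11866 = -11869)
(v + J(A(2, 0))) + t = (-11869 + 11) - 1/9190 = -11858 - 1/9190 = -108975021/9190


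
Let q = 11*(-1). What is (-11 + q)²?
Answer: 484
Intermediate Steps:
q = -11
(-11 + q)² = (-11 - 11)² = (-22)² = 484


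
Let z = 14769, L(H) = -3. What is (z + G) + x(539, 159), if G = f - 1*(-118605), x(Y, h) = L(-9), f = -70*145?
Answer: 123221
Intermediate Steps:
f = -10150
x(Y, h) = -3
G = 108455 (G = -10150 - 1*(-118605) = -10150 + 118605 = 108455)
(z + G) + x(539, 159) = (14769 + 108455) - 3 = 123224 - 3 = 123221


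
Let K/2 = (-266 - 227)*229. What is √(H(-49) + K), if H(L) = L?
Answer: I*√225843 ≈ 475.23*I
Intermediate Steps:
K = -225794 (K = 2*((-266 - 227)*229) = 2*(-493*229) = 2*(-112897) = -225794)
√(H(-49) + K) = √(-49 - 225794) = √(-225843) = I*√225843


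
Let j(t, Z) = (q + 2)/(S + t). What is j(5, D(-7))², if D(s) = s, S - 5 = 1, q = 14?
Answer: 256/121 ≈ 2.1157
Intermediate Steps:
S = 6 (S = 5 + 1 = 6)
j(t, Z) = 16/(6 + t) (j(t, Z) = (14 + 2)/(6 + t) = 16/(6 + t))
j(5, D(-7))² = (16/(6 + 5))² = (16/11)² = 256/121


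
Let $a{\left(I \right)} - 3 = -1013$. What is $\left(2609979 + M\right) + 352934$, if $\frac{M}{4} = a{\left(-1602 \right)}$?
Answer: $2958873$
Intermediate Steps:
$a{\left(I \right)} = -1010$ ($a{\left(I \right)} = 3 - 1013 = -1010$)
$M = -4040$ ($M = 4 \left(-1010\right) = -4040$)
$\left(2609979 + M\right) + 352934 = \left(2609979 - 4040\right) + 352934 = 2605939 + 352934 = 2958873$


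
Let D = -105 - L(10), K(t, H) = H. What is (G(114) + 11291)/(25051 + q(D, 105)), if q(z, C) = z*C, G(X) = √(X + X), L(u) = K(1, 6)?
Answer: 11291/13396 + √57/6698 ≈ 0.84399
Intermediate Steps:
L(u) = 6
D = -111 (D = -105 - 1*6 = -105 - 6 = -111)
G(X) = √2*√X (G(X) = √(2*X) = √2*√X)
q(z, C) = C*z
(G(114) + 11291)/(25051 + q(D, 105)) = (√2*√114 + 11291)/(25051 + 105*(-111)) = (2*√57 + 11291)/(25051 - 11655) = (11291 + 2*√57)/13396 = (11291 + 2*√57)*(1/13396) = 11291/13396 + √57/6698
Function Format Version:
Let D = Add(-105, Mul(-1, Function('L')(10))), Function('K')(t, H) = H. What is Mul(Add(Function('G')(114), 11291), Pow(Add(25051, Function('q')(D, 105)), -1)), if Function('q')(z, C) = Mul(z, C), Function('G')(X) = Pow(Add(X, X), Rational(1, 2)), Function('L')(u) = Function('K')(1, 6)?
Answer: Add(Rational(11291, 13396), Mul(Rational(1, 6698), Pow(57, Rational(1, 2)))) ≈ 0.84399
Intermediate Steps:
Function('L')(u) = 6
D = -111 (D = Add(-105, Mul(-1, 6)) = Add(-105, -6) = -111)
Function('G')(X) = Mul(Pow(2, Rational(1, 2)), Pow(X, Rational(1, 2))) (Function('G')(X) = Pow(Mul(2, X), Rational(1, 2)) = Mul(Pow(2, Rational(1, 2)), Pow(X, Rational(1, 2))))
Function('q')(z, C) = Mul(C, z)
Mul(Add(Function('G')(114), 11291), Pow(Add(25051, Function('q')(D, 105)), -1)) = Mul(Add(Mul(Pow(2, Rational(1, 2)), Pow(114, Rational(1, 2))), 11291), Pow(Add(25051, Mul(105, -111)), -1)) = Mul(Add(Mul(2, Pow(57, Rational(1, 2))), 11291), Pow(Add(25051, -11655), -1)) = Mul(Add(11291, Mul(2, Pow(57, Rational(1, 2)))), Pow(13396, -1)) = Mul(Add(11291, Mul(2, Pow(57, Rational(1, 2)))), Rational(1, 13396)) = Add(Rational(11291, 13396), Mul(Rational(1, 6698), Pow(57, Rational(1, 2))))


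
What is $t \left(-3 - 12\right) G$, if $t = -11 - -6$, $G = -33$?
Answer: $-2475$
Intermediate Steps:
$t = -5$ ($t = -11 + 6 = -5$)
$t \left(-3 - 12\right) G = - 5 \left(-3 - 12\right) \left(-33\right) = \left(-5\right) \left(-15\right) \left(-33\right) = 75 \left(-33\right) = -2475$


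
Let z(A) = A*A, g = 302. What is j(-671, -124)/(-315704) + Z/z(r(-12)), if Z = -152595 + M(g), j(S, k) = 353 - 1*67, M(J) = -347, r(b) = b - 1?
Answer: -24142224751/26676988 ≈ -904.98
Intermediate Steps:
r(b) = -1 + b
j(S, k) = 286 (j(S, k) = 353 - 67 = 286)
Z = -152942 (Z = -152595 - 347 = -152942)
z(A) = A**2
j(-671, -124)/(-315704) + Z/z(r(-12)) = 286/(-315704) - 152942/(-1 - 12)**2 = 286*(-1/315704) - 152942/((-13)**2) = -143/157852 - 152942/169 = -24142224751/26676988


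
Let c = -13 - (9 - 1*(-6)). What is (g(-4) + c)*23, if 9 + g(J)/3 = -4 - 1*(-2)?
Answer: -1403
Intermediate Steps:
c = -28 (c = -13 - (9 + 6) = -13 - 1*15 = -13 - 15 = -28)
g(J) = -33 (g(J) = -27 + 3*(-4 - 1*(-2)) = -27 + 3*(-4 + 2) = -27 + 3*(-2) = -27 - 6 = -33)
(g(-4) + c)*23 = (-33 - 28)*23 = -61*23 = -1403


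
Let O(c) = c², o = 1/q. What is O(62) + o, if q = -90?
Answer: 345959/90 ≈ 3844.0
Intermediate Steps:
o = -1/90 (o = 1/(-90) = -1/90 ≈ -0.011111)
O(62) + o = 62² - 1/90 = 3844 - 1/90 = 345959/90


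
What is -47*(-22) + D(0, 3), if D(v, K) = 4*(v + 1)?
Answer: 1038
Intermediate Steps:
D(v, K) = 4 + 4*v (D(v, K) = 4*(1 + v) = 4 + 4*v)
-47*(-22) + D(0, 3) = -47*(-22) + (4 + 4*0) = 1034 + (4 + 0) = 1034 + 4 = 1038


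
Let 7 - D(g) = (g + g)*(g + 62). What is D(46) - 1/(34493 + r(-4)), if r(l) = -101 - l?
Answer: -341517885/34396 ≈ -9929.0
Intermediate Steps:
D(g) = 7 - 2*g*(62 + g) (D(g) = 7 - (g + g)*(g + 62) = 7 - 2*g*(62 + g))
D(46) - 1/(34493 + r(-4)) = (7 - 124*46 - 2*46**2) - 1/(34493 + (-101 - 1*(-4))) = (7 - 5704 - 2*2116) - 1/(34493 + (-101 + 4)) = (7 - 5704 - 4232) - 1/(34493 - 97) = -9929 - 1/34396 = -341517885/34396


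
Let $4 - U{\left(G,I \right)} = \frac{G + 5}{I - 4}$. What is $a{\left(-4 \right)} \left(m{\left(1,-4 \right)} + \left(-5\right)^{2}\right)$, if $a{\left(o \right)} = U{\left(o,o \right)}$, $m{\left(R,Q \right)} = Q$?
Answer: $\frac{693}{8} \approx 86.625$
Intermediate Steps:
$U{\left(G,I \right)} = 4 - \frac{5 + G}{-4 + I}$ ($U{\left(G,I \right)} = 4 - \frac{G + 5}{I - 4} = 4 - \frac{5 + G}{-4 + I}$)
$a{\left(o \right)} = \frac{-21 + 3 o}{-4 + o}$ ($a{\left(o \right)} = \frac{-21 - o + 4 o}{-4 + o} = \frac{-21 + 3 o}{-4 + o}$)
$a{\left(-4 \right)} \left(m{\left(1,-4 \right)} + \left(-5\right)^{2}\right) = \frac{3 \left(-7 - 4\right)}{-4 - 4} \left(-4 + \left(-5\right)^{2}\right) = 3 \frac{1}{-8} \left(-11\right) \left(-4 + 25\right) = 3 \left(- \frac{1}{8}\right) \left(-11\right) 21 = \frac{33}{8} \cdot 21 = \frac{693}{8}$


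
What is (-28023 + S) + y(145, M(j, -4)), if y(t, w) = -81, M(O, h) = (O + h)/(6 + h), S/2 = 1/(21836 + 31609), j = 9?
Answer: -1502018278/53445 ≈ -28104.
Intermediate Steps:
S = 2/53445 (S = 2/(21836 + 31609) = 2/53445 ≈ 3.7422e-5)
M(O, h) = (O + h)/(6 + h)
(-28023 + S) + y(145, M(j, -4)) = (-28023 + 2/53445) - 81 = -1497689233/53445 - 81 = -1502018278/53445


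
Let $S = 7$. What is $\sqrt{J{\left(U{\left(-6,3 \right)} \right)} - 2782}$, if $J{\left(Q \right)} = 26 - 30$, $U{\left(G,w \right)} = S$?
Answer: $i \sqrt{2786} \approx 52.783 i$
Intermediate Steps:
$U{\left(G,w \right)} = 7$
$J{\left(Q \right)} = -4$
$\sqrt{J{\left(U{\left(-6,3 \right)} \right)} - 2782} = \sqrt{-4 - 2782} = \sqrt{-2786} = i \sqrt{2786}$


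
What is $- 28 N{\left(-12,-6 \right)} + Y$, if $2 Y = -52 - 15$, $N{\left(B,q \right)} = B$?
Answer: $\frac{605}{2} \approx 302.5$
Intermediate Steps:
$Y = - \frac{67}{2}$ ($Y = \frac{-52 - 15}{2} = \frac{1}{2} \left(-67\right) = - \frac{67}{2} \approx -33.5$)
$- 28 N{\left(-12,-6 \right)} + Y = \left(-28\right) \left(-12\right) - \frac{67}{2} = 336 - \frac{67}{2} = \frac{605}{2}$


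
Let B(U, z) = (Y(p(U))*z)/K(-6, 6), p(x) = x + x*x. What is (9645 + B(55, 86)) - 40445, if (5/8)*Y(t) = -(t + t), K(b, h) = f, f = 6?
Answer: -516208/3 ≈ -1.7207e+5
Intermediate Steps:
p(x) = x + x**2
K(b, h) = 6
Y(t) = -16*t/5 (Y(t) = 8*(-(t + t))/5 = 8*(-2*t)/5 = -16*t/5)
B(U, z) = -8*U*z*(1 + U)/15 (B(U, z) = ((-16*U*(1 + U)/5)*z)/6 = ((-16*U*(1 + U)/5)*z)*(1/6) = -16*U*z*(1 + U)/5*(1/6) = -8*U*z*(1 + U)/15)
(9645 + B(55, 86)) - 40445 = (9645 - 8/15*55*86*(1 + 55)) - 40445 = (9645 - 8/15*55*86*56) - 40445 = (9645 - 423808/3) - 40445 = -394873/3 - 40445 = -516208/3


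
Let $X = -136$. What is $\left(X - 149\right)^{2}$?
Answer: $81225$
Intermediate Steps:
$\left(X - 149\right)^{2} = \left(-136 - 149\right)^{2} = \left(-285\right)^{2} = 81225$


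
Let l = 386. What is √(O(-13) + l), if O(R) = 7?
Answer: √393 ≈ 19.824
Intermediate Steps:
√(O(-13) + l) = √(7 + 386) = √393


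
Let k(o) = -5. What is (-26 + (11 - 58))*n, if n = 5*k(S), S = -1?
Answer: 1825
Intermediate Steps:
n = -25 (n = 5*(-5) = -25)
(-26 + (11 - 58))*n = (-26 + (11 - 58))*(-25) = (-26 - 47)*(-25) = -73*(-25) = 1825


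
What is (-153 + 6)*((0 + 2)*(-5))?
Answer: 1470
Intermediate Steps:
(-153 + 6)*((0 + 2)*(-5)) = -294*(-5) = -147*(-10) = 1470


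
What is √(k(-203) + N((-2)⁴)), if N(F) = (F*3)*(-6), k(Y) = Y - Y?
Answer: 12*I*√2 ≈ 16.971*I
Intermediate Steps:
k(Y) = 0
N(F) = -18*F (N(F) = (3*F)*(-6) = -18*F)
√(k(-203) + N((-2)⁴)) = √(0 - 18*(-2)⁴) = √(0 - 18*16) = √(0 - 288) = √(-288) = 12*I*√2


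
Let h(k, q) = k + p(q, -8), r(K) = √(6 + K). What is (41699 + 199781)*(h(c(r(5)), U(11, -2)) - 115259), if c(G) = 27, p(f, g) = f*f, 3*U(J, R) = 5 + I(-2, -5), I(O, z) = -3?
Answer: -250435044320/9 ≈ -2.7826e+10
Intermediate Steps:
U(J, R) = ⅔ (U(J, R) = (5 - 3)/3 = (⅓)*2 = ⅔)
p(f, g) = f²
h(k, q) = k + q²
(41699 + 199781)*(h(c(r(5)), U(11, -2)) - 115259) = (41699 + 199781)*((27 + (⅔)²) - 115259) = 241480*((27 + 4/9) - 115259) = 241480*(247/9 - 115259) = 241480*(-1037084/9) = -250435044320/9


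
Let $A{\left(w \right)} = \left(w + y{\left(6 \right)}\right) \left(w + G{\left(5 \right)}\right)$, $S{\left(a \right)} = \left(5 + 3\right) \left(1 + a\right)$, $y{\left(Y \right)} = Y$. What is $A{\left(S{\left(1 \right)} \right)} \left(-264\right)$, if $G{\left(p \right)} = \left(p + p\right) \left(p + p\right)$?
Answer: $-673728$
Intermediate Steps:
$G{\left(p \right)} = 4 p^{2}$ ($G{\left(p \right)} = 2 p 2 p = 4 p^{2}$)
$S{\left(a \right)} = 8 + 8 a$ ($S{\left(a \right)} = 8 \left(1 + a\right) = 8 + 8 a$)
$A{\left(w \right)} = \left(6 + w\right) \left(100 + w\right)$ ($A{\left(w \right)} = \left(w + 6\right) \left(w + 4 \cdot 5^{2}\right) = \left(6 + w\right) \left(w + 4 \cdot 25\right) = \left(6 + w\right) \left(w + 100\right) = \left(6 + w\right) \left(100 + w\right)$)
$A{\left(S{\left(1 \right)} \right)} \left(-264\right) = \left(600 + \left(8 + 8 \cdot 1\right)^{2} + 106 \left(8 + 8 \cdot 1\right)\right) \left(-264\right) = \left(600 + \left(8 + 8\right)^{2} + 106 \left(8 + 8\right)\right) \left(-264\right) = \left(600 + 16^{2} + 106 \cdot 16\right) \left(-264\right) = \left(600 + 256 + 1696\right) \left(-264\right) = 2552 \left(-264\right) = -673728$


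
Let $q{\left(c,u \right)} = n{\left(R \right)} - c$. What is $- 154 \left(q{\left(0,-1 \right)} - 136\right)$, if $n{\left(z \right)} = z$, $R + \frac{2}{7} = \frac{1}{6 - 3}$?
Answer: $\frac{62810}{3} \approx 20937.0$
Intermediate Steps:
$R = \frac{1}{21}$ ($R = - \frac{2}{7} + \frac{1}{6 - 3} = - \frac{2}{7} + \frac{1}{3} = \frac{1}{21} \approx 0.047619$)
$q{\left(c,u \right)} = \frac{1}{21} - c$
$- 154 \left(q{\left(0,-1 \right)} - 136\right) = - 154 \left(\left(\frac{1}{21} - 0\right) - 136\right) = - 154 \left(\left(\frac{1}{21} + 0\right) - 136\right) = - 154 \left(\frac{1}{21} - 136\right) = \left(-154\right) \left(- \frac{2855}{21}\right) = \frac{62810}{3}$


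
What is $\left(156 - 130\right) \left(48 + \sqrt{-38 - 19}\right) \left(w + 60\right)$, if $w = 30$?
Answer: $112320 + 2340 i \sqrt{57} \approx 1.1232 \cdot 10^{5} + 17667.0 i$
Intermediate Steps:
$\left(156 - 130\right) \left(48 + \sqrt{-38 - 19}\right) \left(w + 60\right) = \left(156 - 130\right) \left(48 + \sqrt{-38 - 19}\right) \left(30 + 60\right) = 26 \left(48 + \sqrt{-57}\right) 90 = 26 \left(48 + i \sqrt{57}\right) 90 = 26 \left(4320 + 90 i \sqrt{57}\right) = 112320 + 2340 i \sqrt{57}$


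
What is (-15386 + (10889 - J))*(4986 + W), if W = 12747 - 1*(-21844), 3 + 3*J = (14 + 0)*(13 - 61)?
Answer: -169072944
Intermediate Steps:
J = -225 (J = -1 + ((14 + 0)*(13 - 61))/3 = -1 + (14*(-48))/3 = -1 + (⅓)*(-672) = -1 - 224 = -225)
W = 34591 (W = 12747 + 21844 = 34591)
(-15386 + (10889 - J))*(4986 + W) = (-15386 + (10889 - 1*(-225)))*(4986 + 34591) = (-15386 + (10889 + 225))*39577 = (-15386 + 11114)*39577 = -4272*39577 = -169072944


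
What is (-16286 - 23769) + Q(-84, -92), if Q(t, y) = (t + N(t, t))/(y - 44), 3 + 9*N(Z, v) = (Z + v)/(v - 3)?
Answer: -1421770325/35496 ≈ -40054.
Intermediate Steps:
N(Z, v) = -⅓ + (Z + v)/(9*(-3 + v)) (N(Z, v) = -⅓ + ((Z + v)/(v - 3))/9 = -⅓ + ((Z + v)/(-3 + v))/9 = -⅓ + (Z + v)/(9*(-3 + v)))
Q(t, y) = (t + (9 - t)/(9*(-3 + t)))/(-44 + y) (Q(t, y) = (t + (9 + t - 2*t)/(9*(-3 + t)))/(y - 44) = (t + (9 - t)/(9*(-3 + t)))/(-44 + y))
(-16286 - 23769) + Q(-84, -92) = (-16286 - 23769) + (1 - ⅑*(-84) - 84*(-3 - 84))/((-44 - 92)*(-3 - 84)) = -40055 + (1 + 28/3 - 84*(-87))/(-136*(-87)) = -40055 - 1/136*(-1/87)*(1 + 28/3 + 7308) = -40055 - 1/136*(-1/87)*21955/3 = -40055 + 21955/35496 = -1421770325/35496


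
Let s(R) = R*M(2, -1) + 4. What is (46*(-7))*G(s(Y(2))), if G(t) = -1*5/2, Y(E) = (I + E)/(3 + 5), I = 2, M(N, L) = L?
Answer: 805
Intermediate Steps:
Y(E) = ¼ + E/8 (Y(E) = (2 + E)/(3 + 5) = (2 + E)/8 = (2 + E)*(⅛) = ¼ + E/8)
s(R) = 4 - R (s(R) = R*(-1) + 4 = -R + 4 = 4 - R)
G(t) = -5/2 (G(t) = -5*½ = -5/2)
(46*(-7))*G(s(Y(2))) = (46*(-7))*(-5/2) = -322*(-5/2) = 805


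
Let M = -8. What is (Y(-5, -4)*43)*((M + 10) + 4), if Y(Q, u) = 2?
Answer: 516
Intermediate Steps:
(Y(-5, -4)*43)*((M + 10) + 4) = (2*43)*((-8 + 10) + 4) = 86*(2 + 4) = 86*6 = 516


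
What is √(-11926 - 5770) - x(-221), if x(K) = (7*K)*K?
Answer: -341887 + 4*I*√1106 ≈ -3.4189e+5 + 133.03*I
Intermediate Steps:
x(K) = 7*K²
√(-11926 - 5770) - x(-221) = √(-11926 - 5770) - 7*(-221)² = √(-17696) - 7*48841 = 4*I*√1106 - 1*341887 = 4*I*√1106 - 341887 = -341887 + 4*I*√1106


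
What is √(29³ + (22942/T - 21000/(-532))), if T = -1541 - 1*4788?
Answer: 17*√1222113197769/120251 ≈ 156.28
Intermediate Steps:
T = -6329 (T = -1541 - 4788 = -6329)
√(29³ + (22942/T - 21000/(-532))) = √(29³ + (22942/(-6329) - 21000/(-532))) = √(24389 + (22942*(-1/6329) - 21000*(-1/532))) = √(24389 + (-22942/6329 + 750/19)) = √(24389 + 4310852/120251) = √(2937112491/120251) = 17*√1222113197769/120251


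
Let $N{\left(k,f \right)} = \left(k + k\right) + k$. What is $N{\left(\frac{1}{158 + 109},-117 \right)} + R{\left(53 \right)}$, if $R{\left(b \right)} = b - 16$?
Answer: $\frac{3294}{89} \approx 37.011$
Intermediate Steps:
$N{\left(k,f \right)} = 3 k$ ($N{\left(k,f \right)} = 2 k + k = 3 k$)
$R{\left(b \right)} = -16 + b$
$N{\left(\frac{1}{158 + 109},-117 \right)} + R{\left(53 \right)} = \frac{3}{158 + 109} + \left(-16 + 53\right) = \frac{3}{267} + 37 = 3 \cdot \frac{1}{267} + 37 = \frac{1}{89} + 37 = \frac{3294}{89}$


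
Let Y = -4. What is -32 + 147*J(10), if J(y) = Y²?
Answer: 2320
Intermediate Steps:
J(y) = 16 (J(y) = (-4)² = 16)
-32 + 147*J(10) = -32 + 147*16 = -32 + 2352 = 2320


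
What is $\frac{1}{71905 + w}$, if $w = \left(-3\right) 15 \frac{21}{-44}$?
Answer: $\frac{44}{3164765} \approx 1.3903 \cdot 10^{-5}$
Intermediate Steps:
$w = \frac{945}{44}$ ($w = - 45 \cdot 21 \left(- \frac{1}{44}\right) = \left(-45\right) \left(- \frac{21}{44}\right) = \frac{945}{44} \approx 21.477$)
$\frac{1}{71905 + w} = \frac{1}{71905 + \frac{945}{44}} = \frac{1}{\frac{3164765}{44}} = \frac{44}{3164765}$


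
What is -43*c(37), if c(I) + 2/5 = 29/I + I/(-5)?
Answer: 55814/185 ≈ 301.70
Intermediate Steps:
c(I) = -⅖ + 29/I - I/5 (c(I) = -⅖ + (29/I + I/(-5)) = -⅖ + (29/I + I*(-⅕)) = -⅖ + (29/I - I/5) = -⅖ + 29/I - I/5)
-43*c(37) = -43*(145 - 1*37*(2 + 37))/(5*37) = -43*(145 - 1*37*39)/(5*37) = -43*(145 - 1443)/(5*37) = -43*(-1298)/(5*37) = -43*(-1298/185) = 55814/185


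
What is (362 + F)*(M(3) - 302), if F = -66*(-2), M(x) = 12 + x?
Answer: -141778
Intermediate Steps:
F = 132 (F = -3*(-44) = 132)
(362 + F)*(M(3) - 302) = (362 + 132)*((12 + 3) - 302) = 494*(15 - 302) = 494*(-287) = -141778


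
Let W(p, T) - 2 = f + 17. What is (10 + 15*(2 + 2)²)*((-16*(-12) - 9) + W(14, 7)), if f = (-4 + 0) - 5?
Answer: 48250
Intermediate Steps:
f = -9 (f = -4 - 5 = -9)
W(p, T) = 10 (W(p, T) = 2 + (-9 + 17) = 2 + 8 = 10)
(10 + 15*(2 + 2)²)*((-16*(-12) - 9) + W(14, 7)) = (10 + 15*(2 + 2)²)*((-16*(-12) - 9) + 10) = (10 + 15*4²)*((192 - 9) + 10) = (10 + 15*16)*(183 + 10) = (10 + 240)*193 = 250*193 = 48250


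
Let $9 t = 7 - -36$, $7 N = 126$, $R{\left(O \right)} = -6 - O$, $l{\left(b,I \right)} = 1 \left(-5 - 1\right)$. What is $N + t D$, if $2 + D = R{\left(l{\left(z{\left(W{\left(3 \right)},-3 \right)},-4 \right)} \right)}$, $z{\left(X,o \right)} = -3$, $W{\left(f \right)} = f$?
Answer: $\frac{76}{9} \approx 8.4444$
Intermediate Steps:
$l{\left(b,I \right)} = -6$ ($l{\left(b,I \right)} = 1 \left(-6\right) = -6$)
$D = -2$ ($D = -2 - 0 = -2 + \left(-6 + 6\right) = -2 + 0 = -2$)
$N = 18$ ($N = \frac{1}{7} \cdot 126 = 18$)
$t = \frac{43}{9}$ ($t = \frac{7 - -36}{9} = \frac{7 + 36}{9} = \frac{1}{9} \cdot 43 = \frac{43}{9} \approx 4.7778$)
$N + t D = 18 + \frac{43}{9} \left(-2\right) = 18 - \frac{86}{9} = \frac{76}{9}$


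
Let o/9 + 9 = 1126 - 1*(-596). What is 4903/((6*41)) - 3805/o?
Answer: 24884507/1264194 ≈ 19.684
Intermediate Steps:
o = 15417 (o = -81 + 9*(1126 - 1*(-596)) = -81 + 9*(1126 + 596) = -81 + 9*1722 = -81 + 15498 = 15417)
4903/((6*41)) - 3805/o = 4903/((6*41)) - 3805/15417 = 4903/246 - 3805*1/15417 = 4903*(1/246) - 3805/15417 = 4903/246 - 3805/15417 = 24884507/1264194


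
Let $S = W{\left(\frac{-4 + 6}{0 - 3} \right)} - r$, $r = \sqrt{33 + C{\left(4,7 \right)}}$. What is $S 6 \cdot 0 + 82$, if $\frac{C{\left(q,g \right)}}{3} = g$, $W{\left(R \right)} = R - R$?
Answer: $82$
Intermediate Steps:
$W{\left(R \right)} = 0$
$C{\left(q,g \right)} = 3 g$
$r = 3 \sqrt{6}$ ($r = \sqrt{33 + 3 \cdot 7} = \sqrt{33 + 21} = \sqrt{54} = 3 \sqrt{6} \approx 7.3485$)
$S = - 3 \sqrt{6}$ ($S = 0 - 3 \sqrt{6} = - 3 \sqrt{6} \approx -7.3485$)
$S 6 \cdot 0 + 82 = - 3 \sqrt{6} \cdot 6 \cdot 0 + 82 = - 3 \sqrt{6} \cdot 0 + 82 = 0 + 82 = 82$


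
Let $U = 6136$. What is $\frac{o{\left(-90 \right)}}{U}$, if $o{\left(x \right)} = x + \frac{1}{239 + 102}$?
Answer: $- \frac{30689}{2092376} \approx -0.014667$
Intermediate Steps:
$o{\left(x \right)} = \frac{1}{341} + x$ ($o{\left(x \right)} = x + \frac{1}{341} = \frac{1}{341} + x$)
$\frac{o{\left(-90 \right)}}{U} = \frac{\frac{1}{341} - 90}{6136} = \left(- \frac{30689}{341}\right) \frac{1}{6136} = - \frac{30689}{2092376}$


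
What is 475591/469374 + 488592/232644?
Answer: 28331314501/9099753738 ≈ 3.1134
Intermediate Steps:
475591/469374 + 488592/232644 = 475591*(1/469374) + 488592*(1/232644) = 475591/469374 + 40716/19387 = 28331314501/9099753738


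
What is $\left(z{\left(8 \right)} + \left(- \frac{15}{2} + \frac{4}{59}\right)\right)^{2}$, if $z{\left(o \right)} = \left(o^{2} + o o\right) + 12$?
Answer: $\frac{244703449}{13924} \approx 17574.0$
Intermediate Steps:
$z{\left(o \right)} = 12 + 2 o^{2}$ ($z{\left(o \right)} = \left(o^{2} + o^{2}\right) + 12 = 2 o^{2} + 12 = 12 + 2 o^{2}$)
$\left(z{\left(8 \right)} + \left(- \frac{15}{2} + \frac{4}{59}\right)\right)^{2} = \left(\left(12 + 2 \cdot 8^{2}\right) + \left(- \frac{15}{2} + \frac{4}{59}\right)\right)^{2} = \left(\left(12 + 2 \cdot 64\right) + \left(\left(-15\right) \frac{1}{2} + 4 \cdot \frac{1}{59}\right)\right)^{2} = \left(\left(12 + 128\right) + \left(- \frac{15}{2} + \frac{4}{59}\right)\right)^{2} = \left(140 - \frac{877}{118}\right)^{2} = \left(\frac{15643}{118}\right)^{2} = \frac{244703449}{13924}$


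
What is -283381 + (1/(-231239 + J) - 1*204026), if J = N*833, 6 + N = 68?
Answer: -87534885352/179593 ≈ -4.8741e+5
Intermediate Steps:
N = 62 (N = -6 + 68 = 62)
J = 51646 (J = 62*833 = 51646)
-283381 + (1/(-231239 + J) - 1*204026) = -283381 + (1/(-231239 + 51646) - 1*204026) = -283381 + (1/(-179593) - 204026) = -283381 + (-1/179593 - 204026) = -283381 - 36641641419/179593 = -87534885352/179593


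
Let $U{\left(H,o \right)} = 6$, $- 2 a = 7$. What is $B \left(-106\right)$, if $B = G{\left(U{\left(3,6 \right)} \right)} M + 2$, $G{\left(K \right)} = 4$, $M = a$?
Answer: $1272$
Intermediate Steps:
$a = - \frac{7}{2}$ ($a = \left(- \frac{1}{2}\right) 7 = - \frac{7}{2} \approx -3.5$)
$M = - \frac{7}{2} \approx -3.5$
$B = -12$ ($B = 4 \left(- \frac{7}{2}\right) + 2 = -14 + 2 = -12$)
$B \left(-106\right) = \left(-12\right) \left(-106\right) = 1272$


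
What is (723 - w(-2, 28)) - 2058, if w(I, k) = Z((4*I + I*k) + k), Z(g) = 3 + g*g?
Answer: -2634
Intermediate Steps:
Z(g) = 3 + g**2
w(I, k) = 3 + (k + 4*I + I*k)**2 (w(I, k) = 3 + ((4*I + I*k) + k)**2 = 3 + (k + 4*I + I*k)**2)
(723 - w(-2, 28)) - 2058 = (723 - (3 + (28 + 4*(-2) - 2*28)**2)) - 2058 = (723 - (3 + (28 - 8 - 56)**2)) - 2058 = (723 - (3 + (-36)**2)) - 2058 = (723 - (3 + 1296)) - 2058 = (723 - 1*1299) - 2058 = (723 - 1299) - 2058 = -576 - 2058 = -2634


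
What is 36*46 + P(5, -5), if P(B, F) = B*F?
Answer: 1631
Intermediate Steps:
36*46 + P(5, -5) = 36*46 + 5*(-5) = 1656 - 25 = 1631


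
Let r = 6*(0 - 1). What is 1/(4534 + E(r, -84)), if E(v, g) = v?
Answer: 1/4528 ≈ 0.00022085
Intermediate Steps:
r = -6 (r = 6*(-1) = -6)
1/(4534 + E(r, -84)) = 1/(4534 - 6) = 1/4528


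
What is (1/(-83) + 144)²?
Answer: 142826401/6889 ≈ 20733.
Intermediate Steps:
(1/(-83) + 144)² = (-1/83 + 144)² = (11951/83)² = 142826401/6889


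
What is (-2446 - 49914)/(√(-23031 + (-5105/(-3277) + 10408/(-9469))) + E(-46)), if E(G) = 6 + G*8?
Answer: 42010778612440/341494258089 + 3740*I*√22175083413810835562/341494258089 ≈ 123.02 + 51.573*I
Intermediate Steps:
E(G) = 6 + 8*G
(-2446 - 49914)/(√(-23031 + (-5105/(-3277) + 10408/(-9469))) + E(-46)) = (-2446 - 49914)/(√(-23031 + (-5105/(-3277) + 10408/(-9469))) + (6 + 8*(-46))) = -52360/(√(-23031 + (-5105*(-1/3277) + 10408*(-1/9469))) + (6 - 368)) = -52360/(√(-23031 + (5105/3277 - 10408/9469)) - 362) = -52360/(√(-23031 + 14232229/31029913) - 362) = -52360/(√(-714635694074/31029913) - 362) = -52360/(I*√22175083413810835562/31029913 - 362) = -52360/(-362 + I*√22175083413810835562/31029913)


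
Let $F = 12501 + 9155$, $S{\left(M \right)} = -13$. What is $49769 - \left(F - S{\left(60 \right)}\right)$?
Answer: $28100$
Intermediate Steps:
$F = 21656$
$49769 - \left(F - S{\left(60 \right)}\right) = 49769 - 21669 = 28100$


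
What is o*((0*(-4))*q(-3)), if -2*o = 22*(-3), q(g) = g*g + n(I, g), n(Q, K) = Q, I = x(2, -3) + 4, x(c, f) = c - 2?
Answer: 0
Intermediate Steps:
x(c, f) = -2 + c
I = 4 (I = (-2 + 2) + 4 = 0 + 4 = 4)
q(g) = 4 + g**2 (q(g) = g*g + 4 = g**2 + 4 = 4 + g**2)
o = 33 (o = -11*(-3) = -1/2*(-66) = 33)
o*((0*(-4))*q(-3)) = 33*((0*(-4))*(4 + (-3)**2)) = 33*(0*(4 + 9)) = 33*(0*13) = 33*0 = 0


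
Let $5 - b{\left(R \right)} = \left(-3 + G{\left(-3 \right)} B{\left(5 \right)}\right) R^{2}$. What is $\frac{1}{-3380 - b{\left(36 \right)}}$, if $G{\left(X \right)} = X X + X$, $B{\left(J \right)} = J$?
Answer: $\frac{1}{31607} \approx 3.1639 \cdot 10^{-5}$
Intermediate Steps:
$G{\left(X \right)} = X + X^{2}$ ($G{\left(X \right)} = X^{2} + X = X + X^{2}$)
$b{\left(R \right)} = 5 - 27 R^{2}$ ($b{\left(R \right)} = 5 - \left(-3 + - 3 \left(1 - 3\right) 5\right) R^{2} = 5 - \left(-3 + \left(-3\right) \left(-2\right) 5\right) R^{2} = 5 - \left(-3 + 6 \cdot 5\right) R^{2} = 5 - \left(-3 + 30\right) R^{2} = 5 - 27 R^{2}$)
$\frac{1}{-3380 - b{\left(36 \right)}} = \frac{1}{-3380 - \left(5 - 27 \cdot 36^{2}\right)} = \frac{1}{-3380 - \left(5 - 34992\right)} = \frac{1}{-3380 - -34987} = \frac{1}{-3380 + 34987} = \frac{1}{31607}$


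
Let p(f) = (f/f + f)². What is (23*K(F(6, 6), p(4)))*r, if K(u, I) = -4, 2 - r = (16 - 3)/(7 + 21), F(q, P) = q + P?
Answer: -989/7 ≈ -141.29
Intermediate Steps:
p(f) = (1 + f)²
F(q, P) = P + q
r = 43/28 (r = 2 - (16 - 3)/(7 + 21) = 2 - 13/28 = 43/28 ≈ 1.5357)
(23*K(F(6, 6), p(4)))*r = (23*(-4))*(43/28) = -92*43/28 = -989/7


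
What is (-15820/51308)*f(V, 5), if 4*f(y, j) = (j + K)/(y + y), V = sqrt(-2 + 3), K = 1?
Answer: -11865/51308 ≈ -0.23125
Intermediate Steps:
V = 1 (V = sqrt(1) = 1)
f(y, j) = (1 + j)/(8*y) (f(y, j) = ((j + 1)/(y + y))/4 = ((1 + j)/((2*y)))/4 = ((1 + j)*(1/(2*y)))/4 = ((1 + j)/(2*y))/4 = (1 + j)/(8*y))
(-15820/51308)*f(V, 5) = (-15820/51308)*((1/8)*(1 + 5)/1) = (-15820*1/51308)*((1/8)*1*6) = -3955/12827*3/4 = -11865/51308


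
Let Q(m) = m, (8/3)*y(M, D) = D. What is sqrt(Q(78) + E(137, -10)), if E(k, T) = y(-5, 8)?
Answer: 9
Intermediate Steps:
y(M, D) = 3*D/8
E(k, T) = 3 (E(k, T) = (3/8)*8 = 3)
sqrt(Q(78) + E(137, -10)) = sqrt(78 + 3) = sqrt(81) = 9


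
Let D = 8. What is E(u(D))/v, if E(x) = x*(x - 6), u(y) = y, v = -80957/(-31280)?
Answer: 500480/80957 ≈ 6.1820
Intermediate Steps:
v = 80957/31280 (v = -80957*(-1/31280) = 80957/31280 ≈ 2.5881)
E(x) = x*(-6 + x)
E(u(D))/v = (8*(-6 + 8))/(80957/31280) = (8*2)*(31280/80957) = 16*(31280/80957) = 500480/80957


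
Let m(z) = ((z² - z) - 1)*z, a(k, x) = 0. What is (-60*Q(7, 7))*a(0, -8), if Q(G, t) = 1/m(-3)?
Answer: 0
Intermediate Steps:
m(z) = z*(-1 + z² - z) (m(z) = (-1 + z² - z)*z = z*(-1 + z² - z))
Q(G, t) = -1/33 (Q(G, t) = 1/(-3*(-1 + (-3)² - 1*(-3))) = 1/(-3*(-1 + 9 + 3)) = 1/(-3*11) = 1/(-33) = -1/33)
(-60*Q(7, 7))*a(0, -8) = -60*(-1/33)*0 = (20/11)*0 = 0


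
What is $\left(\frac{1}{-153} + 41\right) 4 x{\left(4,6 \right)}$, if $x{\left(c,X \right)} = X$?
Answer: $\frac{50176}{51} \approx 983.84$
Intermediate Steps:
$\left(\frac{1}{-153} + 41\right) 4 x{\left(4,6 \right)} = \left(\frac{1}{-153} + 41\right) 4 \cdot 6 = \left(- \frac{1}{153} + 41\right) 24 = \frac{6272}{153} \cdot 24 = \frac{50176}{51}$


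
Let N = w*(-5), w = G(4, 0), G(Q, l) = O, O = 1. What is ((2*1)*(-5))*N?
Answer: 50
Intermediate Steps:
G(Q, l) = 1
w = 1
N = -5 (N = 1*(-5) = -5)
((2*1)*(-5))*N = ((2*1)*(-5))*(-5) = (2*(-5))*(-5) = -10*(-5) = 50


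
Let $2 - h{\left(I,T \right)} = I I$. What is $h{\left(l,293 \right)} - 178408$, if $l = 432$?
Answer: $-365030$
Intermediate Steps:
$h{\left(I,T \right)} = 2 - I^{2}$ ($h{\left(I,T \right)} = 2 - I I = 2 - I^{2}$)
$h{\left(l,293 \right)} - 178408 = \left(2 - 432^{2}\right) - 178408 = \left(2 - 186624\right) - 178408 = -186622 - 178408 = -365030$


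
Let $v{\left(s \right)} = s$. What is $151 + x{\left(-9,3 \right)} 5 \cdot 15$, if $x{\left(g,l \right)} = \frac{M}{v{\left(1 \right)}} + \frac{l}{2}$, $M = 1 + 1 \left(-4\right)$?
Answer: $\frac{77}{2} \approx 38.5$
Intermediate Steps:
$M = -3$ ($M = 1 - 4 = -3$)
$x{\left(g,l \right)} = -3 + \frac{l}{2}$ ($x{\left(g,l \right)} = - \frac{3}{1} + \frac{l}{2} = \left(-3\right) 1 + l \frac{1}{2} = -3 + \frac{l}{2}$)
$151 + x{\left(-9,3 \right)} 5 \cdot 15 = 151 + \left(-3 + \frac{1}{2} \cdot 3\right) 5 \cdot 15 = 151 + \left(-3 + \frac{3}{2}\right) 75 = 151 - \frac{225}{2} = \frac{77}{2}$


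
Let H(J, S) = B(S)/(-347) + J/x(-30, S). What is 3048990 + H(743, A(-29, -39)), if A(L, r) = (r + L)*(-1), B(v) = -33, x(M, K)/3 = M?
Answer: 95219702849/31230 ≈ 3.0490e+6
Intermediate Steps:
x(M, K) = 3*M
A(L, r) = -L - r (A(L, r) = (L + r)*(-1) = -L - r)
H(J, S) = 33/347 - J/90 (H(J, S) = -33/(-347) + J/((3*(-30))) = -33*(-1/347) + J/(-90) = 33/347 + J*(-1/90) = 33/347 - J/90)
3048990 + H(743, A(-29, -39)) = 3048990 + (33/347 - 1/90*743) = 3048990 + (33/347 - 743/90) = 3048990 - 254851/31230 = 95219702849/31230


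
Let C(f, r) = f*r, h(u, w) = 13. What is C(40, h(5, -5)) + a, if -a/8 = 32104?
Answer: -256312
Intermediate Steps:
a = -256832 (a = -8*32104 = -256832)
C(40, h(5, -5)) + a = 40*13 - 256832 = 520 - 256832 = -256312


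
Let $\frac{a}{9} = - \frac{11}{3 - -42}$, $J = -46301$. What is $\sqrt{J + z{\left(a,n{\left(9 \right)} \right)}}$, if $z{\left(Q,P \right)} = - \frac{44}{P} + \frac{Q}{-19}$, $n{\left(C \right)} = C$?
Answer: $\frac{2 i \sqrt{940296605}}{285} \approx 215.19 i$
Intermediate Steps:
$a = - \frac{11}{5}$ ($a = 9 \left(- \frac{11}{3 - -42}\right) = 9 \left(- \frac{11}{3 + 42}\right) = 9 \left(- \frac{11}{45}\right) = - \frac{11}{5} \approx -2.2$)
$z{\left(Q,P \right)} = - \frac{44}{P} - \frac{Q}{19}$ ($z{\left(Q,P \right)} = - \frac{44}{P} + Q \left(- \frac{1}{19}\right) = - \frac{44}{P} - \frac{Q}{19}$)
$\sqrt{J + z{\left(a,n{\left(9 \right)} \right)}} = \sqrt{-46301 - \left(- \frac{11}{95} + \frac{44}{9}\right)} = \sqrt{-46301 + \left(\left(-44\right) \frac{1}{9} + \frac{11}{95}\right)} = \sqrt{-46301 + \left(- \frac{44}{9} + \frac{11}{95}\right)} = \sqrt{-46301 - \frac{4081}{855}} = \sqrt{- \frac{39591436}{855}} = \frac{2 i \sqrt{940296605}}{285}$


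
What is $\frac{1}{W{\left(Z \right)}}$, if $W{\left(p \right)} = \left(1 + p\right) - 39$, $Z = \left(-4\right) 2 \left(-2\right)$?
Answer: $- \frac{1}{22} \approx -0.045455$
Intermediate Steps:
$Z = 16$ ($Z = \left(-8\right) \left(-2\right) = 16$)
$W{\left(p \right)} = -38 + p$
$\frac{1}{W{\left(Z \right)}} = \frac{1}{-38 + 16} = \frac{1}{-22} = - \frac{1}{22}$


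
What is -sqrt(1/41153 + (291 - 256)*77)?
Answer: -2*sqrt(1141042399602)/41153 ≈ -51.913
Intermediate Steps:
-sqrt(1/41153 + (291 - 256)*77) = -sqrt(1/41153 + 35*77) = -sqrt(1/41153 + 2695) = -sqrt(110907336/41153) = -2*sqrt(1141042399602)/41153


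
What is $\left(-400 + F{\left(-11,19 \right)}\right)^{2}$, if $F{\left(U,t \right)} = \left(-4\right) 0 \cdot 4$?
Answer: $160000$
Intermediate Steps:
$F{\left(U,t \right)} = 0$ ($F{\left(U,t \right)} = 0 \cdot 4 = 0$)
$\left(-400 + F{\left(-11,19 \right)}\right)^{2} = \left(-400 + 0\right)^{2} = \left(-400\right)^{2} = 160000$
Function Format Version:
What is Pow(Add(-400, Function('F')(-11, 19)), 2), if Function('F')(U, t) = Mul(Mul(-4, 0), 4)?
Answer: 160000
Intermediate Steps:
Function('F')(U, t) = 0 (Function('F')(U, t) = Mul(0, 4) = 0)
Pow(Add(-400, Function('F')(-11, 19)), 2) = Pow(Add(-400, 0), 2) = Pow(-400, 2) = 160000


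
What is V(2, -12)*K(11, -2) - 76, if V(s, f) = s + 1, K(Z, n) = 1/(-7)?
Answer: -535/7 ≈ -76.429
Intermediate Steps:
K(Z, n) = -1/7
V(s, f) = 1 + s
V(2, -12)*K(11, -2) - 76 = (1 + 2)*(-1/7) - 76 = 3*(-1/7) - 76 = -3/7 - 76 = -535/7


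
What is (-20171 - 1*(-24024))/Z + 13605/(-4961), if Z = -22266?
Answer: -322043663/110461626 ≈ -2.9154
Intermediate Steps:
(-20171 - 1*(-24024))/Z + 13605/(-4961) = (-20171 - 1*(-24024))/(-22266) + 13605/(-4961) = (-20171 + 24024)*(-1/22266) + 13605*(-1/4961) = 3853*(-1/22266) - 13605/4961 = -3853/22266 - 13605/4961 = -322043663/110461626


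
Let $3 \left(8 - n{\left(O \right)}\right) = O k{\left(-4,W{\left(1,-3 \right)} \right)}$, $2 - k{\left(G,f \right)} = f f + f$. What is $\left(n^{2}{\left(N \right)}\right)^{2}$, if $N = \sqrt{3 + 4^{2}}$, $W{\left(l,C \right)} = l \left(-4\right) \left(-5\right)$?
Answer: $\frac{11032253308048}{81} + \frac{44412760832 \sqrt{19}}{27} \approx 1.4337 \cdot 10^{11}$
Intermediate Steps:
$W{\left(l,C \right)} = 20 l$ ($W{\left(l,C \right)} = - 4 l \left(-5\right) = 20 l$)
$k{\left(G,f \right)} = 2 - f - f^{2}$ ($k{\left(G,f \right)} = 2 - \left(f f + f\right) = 2 - \left(f^{2} + f\right) = 2 - \left(f + f^{2}\right) = 2 - f - f^{2}$)
$N = \sqrt{19}$ ($N = \sqrt{3 + 16} = \sqrt{19} \approx 4.3589$)
$n{\left(O \right)} = 8 + \frac{418 O}{3}$ ($n{\left(O \right)} = 8 - \frac{O \left(2 - 20 \cdot 1 - \left(20 \cdot 1\right)^{2}\right)}{3} = 8 - \frac{O \left(2 - 20 - 20^{2}\right)}{3} = 8 - \frac{O \left(2 - 20 - 400\right)}{3} = 8 - \frac{O \left(-418\right)}{3} = 8 - \frac{\left(-418\right) O}{3} = 8 + \frac{418 O}{3}$)
$\left(n^{2}{\left(N \right)}\right)^{2} = \left(\left(8 + \frac{418 \sqrt{19}}{3}\right)^{2}\right)^{2} = \left(8 + \frac{418 \sqrt{19}}{3}\right)^{4}$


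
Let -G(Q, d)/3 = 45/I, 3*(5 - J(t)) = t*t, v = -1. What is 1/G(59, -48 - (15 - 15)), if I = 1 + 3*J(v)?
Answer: -1/9 ≈ -0.11111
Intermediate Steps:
J(t) = 5 - t**2/3 (J(t) = 5 - t*t/3 = 5 - t**2/3)
I = 15 (I = 1 + 3*(5 - 1/3*(-1)**2) = 1 + 3*(5 - 1/3*1) = 1 + 3*(5 - 1/3) = 1 + 3*(14/3) = 1 + 14 = 15)
G(Q, d) = -9 (G(Q, d) = -135/15 = -3*3 = -9)
1/G(59, -48 - (15 - 15)) = 1/(-9) = -1/9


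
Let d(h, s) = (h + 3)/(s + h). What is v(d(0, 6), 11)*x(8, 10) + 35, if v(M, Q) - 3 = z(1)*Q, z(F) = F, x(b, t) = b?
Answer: 147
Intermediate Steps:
d(h, s) = (3 + h)/(h + s)
v(M, Q) = 3 + Q (v(M, Q) = 3 + 1*Q = 3 + Q)
v(d(0, 6), 11)*x(8, 10) + 35 = (3 + 11)*8 + 35 = 14*8 + 35 = 112 + 35 = 147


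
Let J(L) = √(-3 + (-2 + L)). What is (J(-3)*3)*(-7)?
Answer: -42*I*√2 ≈ -59.397*I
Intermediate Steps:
J(L) = √(-5 + L)
(J(-3)*3)*(-7) = (√(-5 - 3)*3)*(-7) = (√(-8)*3)*(-7) = ((2*I*√2)*3)*(-7) = (6*I*√2)*(-7) = -42*I*√2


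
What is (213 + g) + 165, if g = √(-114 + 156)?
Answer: 378 + √42 ≈ 384.48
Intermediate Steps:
g = √42 ≈ 6.4807
(213 + g) + 165 = (213 + √42) + 165 = 378 + √42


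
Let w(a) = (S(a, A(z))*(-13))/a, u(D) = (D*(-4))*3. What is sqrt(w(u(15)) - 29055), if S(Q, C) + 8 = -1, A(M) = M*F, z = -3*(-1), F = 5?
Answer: I*sqrt(2905565)/10 ≈ 170.46*I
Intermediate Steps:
z = 3
A(M) = 5*M (A(M) = M*5 = 5*M)
u(D) = -12*D (u(D) = -4*D*3 = -12*D)
S(Q, C) = -9 (S(Q, C) = -8 - 1 = -9)
w(a) = 117/a (w(a) = (-9*(-13))/a = 117/a)
sqrt(w(u(15)) - 29055) = sqrt(117/((-12*15)) - 29055) = sqrt(117/(-180) - 29055) = sqrt(117*(-1/180) - 29055) = sqrt(-13/20 - 29055) = sqrt(-581113/20) = I*sqrt(2905565)/10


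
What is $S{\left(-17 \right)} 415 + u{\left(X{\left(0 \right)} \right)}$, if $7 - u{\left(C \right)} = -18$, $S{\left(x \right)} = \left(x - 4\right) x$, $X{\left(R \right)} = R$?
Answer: $148180$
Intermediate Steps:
$S{\left(x \right)} = x \left(-4 + x\right)$ ($S{\left(x \right)} = \left(-4 + x\right) x = x \left(-4 + x\right)$)
$u{\left(C \right)} = 25$ ($u{\left(C \right)} = 7 - -18 = 7 + 18 = 25$)
$S{\left(-17 \right)} 415 + u{\left(X{\left(0 \right)} \right)} = - 17 \left(-4 - 17\right) 415 + 25 = \left(-17\right) \left(-21\right) 415 + 25 = 357 \cdot 415 + 25 = 148155 + 25 = 148180$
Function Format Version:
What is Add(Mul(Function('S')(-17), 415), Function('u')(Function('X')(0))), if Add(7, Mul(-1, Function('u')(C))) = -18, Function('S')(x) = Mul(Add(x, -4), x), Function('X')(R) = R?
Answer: 148180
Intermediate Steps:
Function('S')(x) = Mul(x, Add(-4, x)) (Function('S')(x) = Mul(Add(-4, x), x) = Mul(x, Add(-4, x)))
Function('u')(C) = 25 (Function('u')(C) = Add(7, Mul(-1, -18)) = Add(7, 18) = 25)
Add(Mul(Function('S')(-17), 415), Function('u')(Function('X')(0))) = Add(Mul(Mul(-17, Add(-4, -17)), 415), 25) = Add(Mul(Mul(-17, -21), 415), 25) = Add(Mul(357, 415), 25) = Add(148155, 25) = 148180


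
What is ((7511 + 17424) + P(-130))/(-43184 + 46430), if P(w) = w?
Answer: 24805/3246 ≈ 7.6417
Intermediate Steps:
((7511 + 17424) + P(-130))/(-43184 + 46430) = ((7511 + 17424) - 130)/(-43184 + 46430) = (24935 - 130)/3246 = 24805*(1/3246) = 24805/3246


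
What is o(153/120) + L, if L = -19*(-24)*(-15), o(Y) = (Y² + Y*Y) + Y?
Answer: -5468379/800 ≈ -6835.5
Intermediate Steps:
o(Y) = Y + 2*Y² (o(Y) = (Y² + Y²) + Y = 2*Y² + Y = Y + 2*Y²)
L = -6840 (L = 456*(-15) = -6840)
o(153/120) + L = (153/120)*(1 + 2*(153/120)) - 6840 = (153*(1/120))*(1 + 2*(153*(1/120))) - 6840 = 51*(1 + 2*(51/40))/40 - 6840 = 51*(1 + 51/20)/40 - 6840 = (51/40)*(71/20) - 6840 = 3621/800 - 6840 = -5468379/800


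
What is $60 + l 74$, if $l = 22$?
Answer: $1688$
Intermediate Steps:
$60 + l 74 = 60 + 22 \cdot 74 = 60 + 1628 = 1688$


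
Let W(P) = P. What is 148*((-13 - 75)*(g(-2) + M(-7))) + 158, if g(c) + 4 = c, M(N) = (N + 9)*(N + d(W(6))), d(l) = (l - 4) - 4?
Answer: 312734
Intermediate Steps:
d(l) = -8 + l (d(l) = (-4 + l) - 4 = -8 + l)
M(N) = (-2 + N)*(9 + N) (M(N) = (N + 9)*(N + (-8 + 6)) = (9 + N)*(N - 2) = (9 + N)*(-2 + N) = (-2 + N)*(9 + N))
g(c) = -4 + c
148*((-13 - 75)*(g(-2) + M(-7))) + 158 = 148*((-13 - 75)*((-4 - 2) + (-18 + (-7)**2 + 7*(-7)))) + 158 = 148*(-88*(-6 + (-18 + 49 - 49))) + 158 = 148*(-88*(-6 - 18)) + 158 = 148*(-88*(-24)) + 158 = 148*2112 + 158 = 312576 + 158 = 312734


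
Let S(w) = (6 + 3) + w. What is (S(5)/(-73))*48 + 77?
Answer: 4949/73 ≈ 67.795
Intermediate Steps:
S(w) = 9 + w
(S(5)/(-73))*48 + 77 = ((9 + 5)/(-73))*48 + 77 = (14*(-1/73))*48 + 77 = -14/73*48 + 77 = -672/73 + 77 = 4949/73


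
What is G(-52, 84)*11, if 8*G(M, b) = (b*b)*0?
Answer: 0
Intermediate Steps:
G(M, b) = 0 (G(M, b) = ((b*b)*0)/8 = (b²*0)/8 = (⅛)*0 = 0)
G(-52, 84)*11 = 0*11 = 0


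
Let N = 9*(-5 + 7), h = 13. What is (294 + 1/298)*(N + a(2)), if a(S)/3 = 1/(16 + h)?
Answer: 45996825/8642 ≈ 5322.5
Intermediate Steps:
N = 18 (N = 9*2 = 18)
a(S) = 3/29 (a(S) = 3/(16 + 13) = 3/29)
(294 + 1/298)*(N + a(2)) = (294 + 1/298)*(18 + 3/29) = (294 + 1/298)*(525/29) = (87613/298)*(525/29) = 45996825/8642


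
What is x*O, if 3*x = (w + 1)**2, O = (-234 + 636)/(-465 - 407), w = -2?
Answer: -67/436 ≈ -0.15367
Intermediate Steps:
O = -201/436 (O = 402/(-872) = 402*(-1/872) = -201/436 ≈ -0.46101)
x = 1/3 (x = (-2 + 1)**2/3 = (1/3)*(-1)**2 = (1/3)*1 = 1/3 ≈ 0.33333)
x*O = (1/3)*(-201/436) = -67/436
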